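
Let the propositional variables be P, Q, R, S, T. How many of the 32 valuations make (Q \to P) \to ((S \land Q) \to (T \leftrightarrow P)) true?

Initial set: {((Q \to P) \to ((S \land Q) \to (T \leftrightarrow P)))}.
((Q \to P) \to ((S \land Q) \to (T \leftrightarrow P))): β-rule — branch into \lnot (Q \to P)  //  ((S \land Q) \to (T \leftrightarrow P)).
  branch 1 (add \lnot (Q \to P)):
    \lnot (Q \to P): α-rule — add Q, \lnot P.
    ○ open, literals {P=false, Q=true}.
  branch 2 (add ((S \land Q) \to (T \leftrightarrow P))):
    ((S \land Q) \to (T \leftrightarrow P)): β-rule — branch into \lnot (S \land Q)  //  (T \leftrightarrow P).
      branch 2.1 (add \lnot (S \land Q)):
        \lnot (S \land Q): β-rule — branch into \lnot S  //  \lnot Q.
          branch 2.1.1 (add \lnot S):
            ○ open, literals {S=false}.
          branch 2.1.2 (add \lnot Q):
            ○ open, literals {Q=false}.
      branch 2.2 (add (T \leftrightarrow P)):
        (T \leftrightarrow P): β-rule — branch into T, P  //  \lnot T, \lnot P.
          branch 2.2.1 (add T, P):
            ○ open, literals {P=true, T=true}.
          branch 2.2.2 (add \lnot T, \lnot P):
            ○ open, literals {P=false, T=false}.
0 branches closed, 5 open.
Each open branch fixes some atoms; the unmentioned ones are free. Counting distinct full assignments: branch {P=false, Q=true} (R, S, T) contributes 8 new; branch {S=false} (P, Q, R, T) contributes 12 new; branch {Q=false} (P, R, S, T) contributes 8 new; branch {P=true, T=true} (Q, R, S) contributes 2 new; branch {P=false, T=false} (Q, R, S) contributes 0 new. Total: 30.

30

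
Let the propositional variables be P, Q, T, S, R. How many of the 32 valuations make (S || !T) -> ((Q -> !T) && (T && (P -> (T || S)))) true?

12

Initial set: {T ((S || !T) -> ((Q -> !T) && (T && (P -> (T || S)))))}.
T ((S || !T) -> ((Q -> !T) && (T && (P -> (T || S))))): β-rule — branch into F (S || !T)  //  T ((Q -> !T) && (T && (P -> (T || S)))).
  branch 1 (add F (S || !T)):
    F (S || !T): α-rule — add F S, F !T.
    ○ open, literals {S=0, T=1}.
  branch 2 (add T ((Q -> !T) && (T && (P -> (T || S))))):
    T ((Q -> !T) && (T && (P -> (T || S)))): α-rule — add T (Q -> !T), T (T && (P -> (T || S))).
    T (T && (P -> (T || S))): α-rule — add T T, T (P -> (T || S)).
    T (Q -> !T): β-rule — branch into F Q  //  T !T.
      branch 2.1 (add F Q):
        T (P -> (T || S)): β-rule — branch into F P  //  T (T || S).
          branch 2.1.1 (add F P):
            ○ open, literals {P=0, Q=0, T=1}.
          branch 2.1.2 (add T (T || S)):
            T (T || S): β-rule — branch into T T  //  T S.
              branch 2.1.2.1 (add T T):
                ○ open, literals {Q=0, T=1}.
              branch 2.1.2.2 (add T S):
                ○ open, literals {Q=0, S=1, T=1}.
      branch 2.2 (add T !T):
        × closes — contains both T and !T.
1 branch closed, 4 open.
Each open branch fixes some atoms; the unmentioned ones are free. Counting distinct full assignments: branch {S=0, T=1} (P, Q, R) contributes 8 new; branch {P=0, Q=0, T=1} (S, R) contributes 2 new; branch {Q=0, T=1} (P, S, R) contributes 2 new; branch {Q=0, S=1, T=1} (P, R) contributes 0 new. Total: 12.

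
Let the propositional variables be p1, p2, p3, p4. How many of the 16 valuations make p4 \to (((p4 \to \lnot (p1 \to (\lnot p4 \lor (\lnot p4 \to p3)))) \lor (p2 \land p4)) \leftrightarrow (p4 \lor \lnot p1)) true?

12

Initial set: {T (p4 \to (((p4 \to \lnot (p1 \to (\lnot p4 \lor (\lnot p4 \to p3)))) \lor (p2 \land p4)) \leftrightarrow (p4 \lor \lnot p1)))}.
T (p4 \to (((p4 \to \lnot (p1 \to (\lnot p4 \lor (\lnot p4 \to p3)))) \lor (p2 \land p4)) \leftrightarrow (p4 \lor \lnot p1))): β-rule — branch into F p4  //  T (((p4 \to \lnot (p1 \to (\lnot p4 \lor (\lnot p4 \to p3)))) \lor (p2 \land p4)) \leftrightarrow (p4 \lor \lnot p1)).
  branch 1 (add F p4):
    ○ open, literals {p4=F}.
  branch 2 (add T (((p4 \to \lnot (p1 \to (\lnot p4 \lor (\lnot p4 \to p3)))) \lor (p2 \land p4)) \leftrightarrow (p4 \lor \lnot p1))):
    T (((p4 \to \lnot (p1 \to (\lnot p4 \lor (\lnot p4 \to p3)))) \lor (p2 \land p4)) \leftrightarrow (p4 \lor \lnot p1)): β-rule — branch into T ((p4 \to \lnot (p1 \to (\lnot p4 \lor (\lnot p4 \to p3)))) \lor (p2 \land p4)), T (p4 \lor \lnot p1)  //  F ((p4 \to \lnot (p1 \to (\lnot p4 \lor (\lnot p4 \to p3)))) \lor (p2 \land p4)), F (p4 \lor \lnot p1).
      branch 2.1 (add T ((p4 \to \lnot (p1 \to (\lnot p4 \lor (\lnot p4 \to p3)))) \lor (p2 \land p4)), T (p4 \lor \lnot p1)):
        T ((p4 \to \lnot (p1 \to (\lnot p4 \lor (\lnot p4 \to p3)))) \lor (p2 \land p4)): β-rule — branch into T (p4 \to \lnot (p1 \to (\lnot p4 \lor (\lnot p4 \to p3))))  //  T (p2 \land p4).
          branch 2.1.1 (add T (p4 \to \lnot (p1 \to (\lnot p4 \lor (\lnot p4 \to p3))))):
            T (p4 \lor \lnot p1): β-rule — branch into T p4  //  T \lnot p1.
              branch 2.1.1.1 (add T p4):
                T (p4 \to \lnot (p1 \to (\lnot p4 \lor (\lnot p4 \to p3)))): β-rule — branch into F p4  //  T \lnot (p1 \to (\lnot p4 \lor (\lnot p4 \to p3))).
                  branch 2.1.1.1.1 (add F p4):
                    × closes — contains both p4 and \lnot p4.
                  branch 2.1.1.1.2 (add T \lnot (p1 \to (\lnot p4 \lor (\lnot p4 \to p3)))):
                    T \lnot (p1 \to (\lnot p4 \lor (\lnot p4 \to p3))): α-rule — add T p1, F (\lnot p4 \lor (\lnot p4 \to p3)).
                    F (\lnot p4 \lor (\lnot p4 \to p3)): α-rule — add F \lnot p4, F (\lnot p4 \to p3).
                    F (\lnot p4 \to p3): α-rule — add T \lnot p4, F p3.
                    × closes — contains both p4 and \lnot p4.
              branch 2.1.1.2 (add T \lnot p1):
                T (p4 \to \lnot (p1 \to (\lnot p4 \lor (\lnot p4 \to p3)))): β-rule — branch into F p4  //  T \lnot (p1 \to (\lnot p4 \lor (\lnot p4 \to p3))).
                  branch 2.1.1.2.1 (add F p4):
                    ○ open, literals {p1=F, p4=F}.
                  branch 2.1.1.2.2 (add T \lnot (p1 \to (\lnot p4 \lor (\lnot p4 \to p3)))):
                    T \lnot (p1 \to (\lnot p4 \lor (\lnot p4 \to p3))): α-rule — add T p1, F (\lnot p4 \lor (\lnot p4 \to p3)).
                    × closes — contains both p1 and \lnot p1.
          branch 2.1.2 (add T (p2 \land p4)):
            T (p2 \land p4): α-rule — add T p2, T p4.
            T (p4 \lor \lnot p1): β-rule — branch into T p4  //  T \lnot p1.
              branch 2.1.2.1 (add T p4):
                ○ open, literals {p2=T, p4=T}.
              branch 2.1.2.2 (add T \lnot p1):
                ○ open, literals {p1=F, p2=T, p4=T}.
      branch 2.2 (add F ((p4 \to \lnot (p1 \to (\lnot p4 \lor (\lnot p4 \to p3)))) \lor (p2 \land p4)), F (p4 \lor \lnot p1)):
        F ((p4 \to \lnot (p1 \to (\lnot p4 \lor (\lnot p4 \to p3)))) \lor (p2 \land p4)): α-rule — add F (p4 \to \lnot (p1 \to (\lnot p4 \lor (\lnot p4 \to p3)))), F (p2 \land p4).
        F (p4 \lor \lnot p1): α-rule — add F p4, F \lnot p1.
        F (p4 \to \lnot (p1 \to (\lnot p4 \lor (\lnot p4 \to p3)))): α-rule — add T p4, F \lnot (p1 \to (\lnot p4 \lor (\lnot p4 \to p3))).
        × closes — contains both p4 and \lnot p4.
4 branches closed, 4 open.
Each open branch fixes some atoms; the unmentioned ones are free. Counting distinct full assignments: branch {p4=F} (p1, p2, p3) contributes 8 new; branch {p1=F, p4=F} (p2, p3) contributes 0 new; branch {p2=T, p4=T} (p1, p3) contributes 4 new; branch {p1=F, p2=T, p4=T} (p3) contributes 0 new. Total: 12.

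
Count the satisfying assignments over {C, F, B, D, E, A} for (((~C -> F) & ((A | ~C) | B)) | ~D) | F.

54

Initial set: {((((~C -> F) & ((A | ~C) | B)) | ~D) | F)}.
((((~C -> F) & ((A | ~C) | B)) | ~D) | F): β-rule — branch into (((~C -> F) & ((A | ~C) | B)) | ~D)  //  F.
  branch 1 (add (((~C -> F) & ((A | ~C) | B)) | ~D)):
    (((~C -> F) & ((A | ~C) | B)) | ~D): β-rule — branch into ((~C -> F) & ((A | ~C) | B))  //  ~D.
      branch 1.1 (add ((~C -> F) & ((A | ~C) | B))):
        ((~C -> F) & ((A | ~C) | B)): α-rule — add (~C -> F), ((A | ~C) | B).
        (~C -> F): β-rule — branch into ~~C  //  F.
          branch 1.1.1 (add ~~C):
            ((A | ~C) | B): β-rule — branch into (A | ~C)  //  B.
              branch 1.1.1.1 (add (A | ~C)):
                (A | ~C): β-rule — branch into A  //  ~C.
                  branch 1.1.1.1.1 (add A):
                    ○ open, literals {A=T, C=T}.
                  branch 1.1.1.1.2 (add ~C):
                    × closes — contains both C and ~C.
              branch 1.1.1.2 (add B):
                ○ open, literals {B=T, C=T}.
          branch 1.1.2 (add F):
            ((A | ~C) | B): β-rule — branch into (A | ~C)  //  B.
              branch 1.1.2.1 (add (A | ~C)):
                (A | ~C): β-rule — branch into A  //  ~C.
                  branch 1.1.2.1.1 (add A):
                    ○ open, literals {A=T, F=T}.
                  branch 1.1.2.1.2 (add ~C):
                    ○ open, literals {C=F, F=T}.
              branch 1.1.2.2 (add B):
                ○ open, literals {B=T, F=T}.
      branch 1.2 (add ~D):
        ○ open, literals {D=F}.
  branch 2 (add F):
    ○ open, literals {F=T}.
1 branch closed, 7 open.
Each open branch fixes some atoms; the unmentioned ones are free. Counting distinct full assignments: branch {A=T, C=T} (F, B, D, E) contributes 16 new; branch {B=T, C=T} (F, D, E, A) contributes 8 new; branch {A=T, F=T} (C, B, D, E) contributes 8 new; branch {C=F, F=T} (B, D, E, A) contributes 8 new; branch {B=T, F=T} (C, D, E, A) contributes 0 new; branch {D=F} (C, F, B, E, A) contributes 12 new; branch {F=T} (C, B, D, E, A) contributes 2 new. Total: 54.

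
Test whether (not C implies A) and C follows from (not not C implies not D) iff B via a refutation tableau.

No

Initial set: {((not not C implies not D) iff B); not ((not C implies A) and C)}.
((not not C implies not D) iff B): β-rule — branch into (not not C implies not D), B  //  not (not not C implies not D), not B.
  branch 1 (add (not not C implies not D), B):
    not ((not C implies A) and C): β-rule — branch into not (not C implies A)  //  not C.
      branch 1.1 (add not (not C implies A)):
        not (not C implies A): α-rule — add not C, not A.
        (not not C implies not D): β-rule — branch into not not not C  //  not D.
          branch 1.1.1 (add not not not C):
            not not not C: drop double negation, giving not C.
            ○ open, literals {A=F, B=T, C=F}.
          branch 1.1.2 (add not D):
            ○ open, literals {A=F, B=T, C=F, D=F}.
      branch 1.2 (add not C):
        (not not C implies not D): β-rule — branch into not not not C  //  not D.
          branch 1.2.1 (add not not not C):
            not not not C: drop double negation, giving not C.
            ○ open, literals {B=T, C=F}.
          branch 1.2.2 (add not D):
            ○ open, literals {B=T, C=F, D=F}.
  branch 2 (add not (not not C implies not D), not B):
    not (not not C implies not D): α-rule — add not not C, not not D.
    not not C: drop double negation, giving C.
    not ((not C implies A) and C): β-rule — branch into not (not C implies A)  //  not C.
      branch 2.1 (add not (not C implies A)):
        not (not C implies A): α-rule — add not C, not A.
        × closes — contains both C and not C.
      branch 2.2 (add not C):
        × closes — contains both C and not C.
2 branches closed, 4 open.
An open branch gives a countermodel: A=F, B=T, C=F (unmentioned atoms arbitrary); the premises hold there but the conclusion fails.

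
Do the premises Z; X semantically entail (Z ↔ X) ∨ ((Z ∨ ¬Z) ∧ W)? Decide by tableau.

Yes

Initial set: {Z; X; ¬((Z ↔ X) ∨ ((Z ∨ ¬Z) ∧ W))}.
¬((Z ↔ X) ∨ ((Z ∨ ¬Z) ∧ W)): α-rule — add ¬(Z ↔ X), ¬((Z ∨ ¬Z) ∧ W).
¬(Z ↔ X): β-rule — branch into Z, ¬X  //  ¬Z, X.
  branch 1 (add Z, ¬X):
    × closes — contains both X and ¬X.
  branch 2 (add ¬Z, X):
    × closes — contains both Z and ¬Z.
All 2 branches close.
Every branch closed, so the premises entail the conclusion.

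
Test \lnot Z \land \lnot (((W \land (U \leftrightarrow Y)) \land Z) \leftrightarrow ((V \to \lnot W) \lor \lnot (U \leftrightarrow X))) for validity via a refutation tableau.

Assume the negation and expand:
Initial set: {\lnot (\lnot Z \land \lnot (((W \land (U \leftrightarrow Y)) \land Z) \leftrightarrow ((V \to \lnot W) \lor \lnot (U \leftrightarrow X))))}.
\lnot (\lnot Z \land \lnot (((W \land (U \leftrightarrow Y)) \land Z) \leftrightarrow ((V \to \lnot W) \lor \lnot (U \leftrightarrow X)))): β-rule — branch into \lnot \lnot Z  //  \lnot \lnot (((W \land (U \leftrightarrow Y)) \land Z) \leftrightarrow ((V \to \lnot W) \lor \lnot (U \leftrightarrow X))).
  branch 1 (add \lnot \lnot Z):
    ○ open, literals {Z=T}.
  branch 2 (add \lnot \lnot (((W \land (U \leftrightarrow Y)) \land Z) \leftrightarrow ((V \to \lnot W) \lor \lnot (U \leftrightarrow X)))):
    \lnot \lnot (((W \land (U \leftrightarrow Y)) \land Z) \leftrightarrow ((V \to \lnot W) \lor \lnot (U \leftrightarrow X))): β-rule — branch into ((W \land (U \leftrightarrow Y)) \land Z), ((V \to \lnot W) \lor \lnot (U \leftrightarrow X))  //  \lnot ((W \land (U \leftrightarrow Y)) \land Z), \lnot ((V \to \lnot W) \lor \lnot (U \leftrightarrow X)).
      branch 2.1 (add ((W \land (U \leftrightarrow Y)) \land Z), ((V \to \lnot W) \lor \lnot (U \leftrightarrow X))):
        ((W \land (U \leftrightarrow Y)) \land Z): α-rule — add (W \land (U \leftrightarrow Y)), Z.
        (W \land (U \leftrightarrow Y)): α-rule — add W, (U \leftrightarrow Y).
        ((V \to \lnot W) \lor \lnot (U \leftrightarrow X)): β-rule — branch into (V \to \lnot W)  //  \lnot (U \leftrightarrow X).
          branch 2.1.1 (add (V \to \lnot W)):
            (U \leftrightarrow Y): β-rule — branch into U, Y  //  \lnot U, \lnot Y.
              branch 2.1.1.1 (add U, Y):
                (V \to \lnot W): β-rule — branch into \lnot V  //  \lnot W.
                  branch 2.1.1.1.1 (add \lnot V):
                    ○ open, literals {U=T, V=F, W=T, Y=T, Z=T}.
                  branch 2.1.1.1.2 (add \lnot W):
                    × closes — contains both W and \lnot W.
              branch 2.1.1.2 (add \lnot U, \lnot Y):
                (V \to \lnot W): β-rule — branch into \lnot V  //  \lnot W.
                  branch 2.1.1.2.1 (add \lnot V):
                    ○ open, literals {U=F, V=F, W=T, Y=F, Z=T}.
                  branch 2.1.1.2.2 (add \lnot W):
                    × closes — contains both W and \lnot W.
          branch 2.1.2 (add \lnot (U \leftrightarrow X)):
            (U \leftrightarrow Y): β-rule — branch into U, Y  //  \lnot U, \lnot Y.
              branch 2.1.2.1 (add U, Y):
                \lnot (U \leftrightarrow X): β-rule — branch into U, \lnot X  //  \lnot U, X.
                  branch 2.1.2.1.1 (add U, \lnot X):
                    ○ open, literals {U=T, W=T, X=F, Y=T, Z=T}.
                  branch 2.1.2.1.2 (add \lnot U, X):
                    × closes — contains both U and \lnot U.
              branch 2.1.2.2 (add \lnot U, \lnot Y):
                \lnot (U \leftrightarrow X): β-rule — branch into U, \lnot X  //  \lnot U, X.
                  branch 2.1.2.2.1 (add U, \lnot X):
                    × closes — contains both U and \lnot U.
                  branch 2.1.2.2.2 (add \lnot U, X):
                    ○ open, literals {U=F, W=T, X=T, Y=F, Z=T}.
      branch 2.2 (add \lnot ((W \land (U \leftrightarrow Y)) \land Z), \lnot ((V \to \lnot W) \lor \lnot (U \leftrightarrow X))):
        \lnot ((V \to \lnot W) \lor \lnot (U \leftrightarrow X)): α-rule — add \lnot (V \to \lnot W), \lnot \lnot (U \leftrightarrow X).
        \lnot (V \to \lnot W): α-rule — add V, \lnot \lnot W.
        \lnot ((W \land (U \leftrightarrow Y)) \land Z): β-rule — branch into \lnot (W \land (U \leftrightarrow Y))  //  \lnot Z.
          branch 2.2.1 (add \lnot (W \land (U \leftrightarrow Y))):
            \lnot \lnot (U \leftrightarrow X): β-rule — branch into U, X  //  \lnot U, \lnot X.
              branch 2.2.1.1 (add U, X):
                \lnot (W \land (U \leftrightarrow Y)): β-rule — branch into \lnot W  //  \lnot (U \leftrightarrow Y).
                  branch 2.2.1.1.1 (add \lnot W):
                    × closes — contains both W and \lnot W.
                  branch 2.2.1.1.2 (add \lnot (U \leftrightarrow Y)):
                    \lnot (U \leftrightarrow Y): β-rule — branch into U, \lnot Y  //  \lnot U, Y.
                      branch 2.2.1.1.2.1 (add U, \lnot Y):
                        ○ open, literals {U=T, V=T, W=T, X=T, Y=F}.
                      branch 2.2.1.1.2.2 (add \lnot U, Y):
                        × closes — contains both U and \lnot U.
              branch 2.2.1.2 (add \lnot U, \lnot X):
                \lnot (W \land (U \leftrightarrow Y)): β-rule — branch into \lnot W  //  \lnot (U \leftrightarrow Y).
                  branch 2.2.1.2.1 (add \lnot W):
                    × closes — contains both W and \lnot W.
                  branch 2.2.1.2.2 (add \lnot (U \leftrightarrow Y)):
                    \lnot (U \leftrightarrow Y): β-rule — branch into U, \lnot Y  //  \lnot U, Y.
                      branch 2.2.1.2.2.1 (add U, \lnot Y):
                        × closes — contains both U and \lnot U.
                      branch 2.2.1.2.2.2 (add \lnot U, Y):
                        ○ open, literals {U=F, V=T, W=T, X=F, Y=T}.
          branch 2.2.2 (add \lnot Z):
            \lnot \lnot (U \leftrightarrow X): β-rule — branch into U, X  //  \lnot U, \lnot X.
              branch 2.2.2.1 (add U, X):
                ○ open, literals {U=T, V=T, W=T, X=T, Z=F}.
              branch 2.2.2.2 (add \lnot U, \lnot X):
                ○ open, literals {U=F, V=T, W=T, X=F, Z=F}.
8 branches closed, 9 open.
An open branch gives a countermodel: Z=T (unmentioned atoms arbitrary); under it the original formula is false.

Not valid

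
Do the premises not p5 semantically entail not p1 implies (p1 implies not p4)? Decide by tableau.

Initial set: {not p5; not (not p1 implies (p1 implies not p4))}.
not (not p1 implies (p1 implies not p4)): α-rule — add not p1, not (p1 implies not p4).
not (p1 implies not p4): α-rule — add p1, not not p4.
× closes — contains both p1 and not p1.
All 1 branch closes.
Every branch closed, so the premises entail the conclusion.

Yes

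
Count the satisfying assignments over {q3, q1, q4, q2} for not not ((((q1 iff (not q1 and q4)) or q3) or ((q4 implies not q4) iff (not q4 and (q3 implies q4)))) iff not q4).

8

Initial set: {not not ((((q1 iff (not q1 and q4)) or q3) or ((q4 implies not q4) iff (not q4 and (q3 implies q4)))) iff not q4)}.
not not ((((q1 iff (not q1 and q4)) or q3) or ((q4 implies not q4) iff (not q4 and (q3 implies q4)))) iff not q4): drop double negation, giving ((((q1 iff (not q1 and q4)) or q3) or ((q4 implies not q4) iff (not q4 and (q3 implies q4)))) iff not q4).
((((q1 iff (not q1 and q4)) or q3) or ((q4 implies not q4) iff (not q4 and (q3 implies q4)))) iff not q4): β-rule — branch into (((q1 iff (not q1 and q4)) or q3) or ((q4 implies not q4) iff (not q4 and (q3 implies q4)))), not q4  //  not (((q1 iff (not q1 and q4)) or q3) or ((q4 implies not q4) iff (not q4 and (q3 implies q4)))), not not q4.
  branch 1 (add (((q1 iff (not q1 and q4)) or q3) or ((q4 implies not q4) iff (not q4 and (q3 implies q4)))), not q4):
    (((q1 iff (not q1 and q4)) or q3) or ((q4 implies not q4) iff (not q4 and (q3 implies q4)))): β-rule — branch into ((q1 iff (not q1 and q4)) or q3)  //  ((q4 implies not q4) iff (not q4 and (q3 implies q4))).
      branch 1.1 (add ((q1 iff (not q1 and q4)) or q3)):
        ((q1 iff (not q1 and q4)) or q3): β-rule — branch into (q1 iff (not q1 and q4))  //  q3.
          branch 1.1.1 (add (q1 iff (not q1 and q4))):
            (q1 iff (not q1 and q4)): β-rule — branch into q1, (not q1 and q4)  //  not q1, not (not q1 and q4).
              branch 1.1.1.1 (add q1, (not q1 and q4)):
                (not q1 and q4): α-rule — add not q1, q4.
                × closes — contains both q1 and not q1.
              branch 1.1.1.2 (add not q1, not (not q1 and q4)):
                not (not q1 and q4): β-rule — branch into not not q1  //  not q4.
                  branch 1.1.1.2.1 (add not not q1):
                    × closes — contains both q1 and not q1.
                  branch 1.1.1.2.2 (add not q4):
                    ○ open, literals {q1=0, q4=0}.
          branch 1.1.2 (add q3):
            ○ open, literals {q3=1, q4=0}.
      branch 1.2 (add ((q4 implies not q4) iff (not q4 and (q3 implies q4)))):
        ((q4 implies not q4) iff (not q4 and (q3 implies q4))): β-rule — branch into (q4 implies not q4), (not q4 and (q3 implies q4))  //  not (q4 implies not q4), not (not q4 and (q3 implies q4)).
          branch 1.2.1 (add (q4 implies not q4), (not q4 and (q3 implies q4))):
            (not q4 and (q3 implies q4)): α-rule — add not q4, (q3 implies q4).
            (q4 implies not q4): β-rule — branch into not q4  //  not q4.
              branch 1.2.1.1 (add not q4):
                (q3 implies q4): β-rule — branch into not q3  //  q4.
                  branch 1.2.1.1.1 (add not q3):
                    ○ open, literals {q3=0, q4=0}.
                  branch 1.2.1.1.2 (add q4):
                    × closes — contains both q4 and not q4.
              branch 1.2.1.2 (add not q4):
                (q3 implies q4): β-rule — branch into not q3  //  q4.
                  branch 1.2.1.2.1 (add not q3):
                    ○ open, literals {q3=0, q4=0}.
                  branch 1.2.1.2.2 (add q4):
                    × closes — contains both q4 and not q4.
          branch 1.2.2 (add not (q4 implies not q4), not (not q4 and (q3 implies q4))):
            not (q4 implies not q4): α-rule — add q4, not not q4.
            × closes — contains both q4 and not q4.
  branch 2 (add not (((q1 iff (not q1 and q4)) or q3) or ((q4 implies not q4) iff (not q4 and (q3 implies q4)))), not not q4):
    not (((q1 iff (not q1 and q4)) or q3) or ((q4 implies not q4) iff (not q4 and (q3 implies q4)))): α-rule — add not ((q1 iff (not q1 and q4)) or q3), not ((q4 implies not q4) iff (not q4 and (q3 implies q4))).
    not ((q1 iff (not q1 and q4)) or q3): α-rule — add not (q1 iff (not q1 and q4)), not q3.
    not ((q4 implies not q4) iff (not q4 and (q3 implies q4))): β-rule — branch into (q4 implies not q4), not (not q4 and (q3 implies q4))  //  not (q4 implies not q4), (not q4 and (q3 implies q4)).
      branch 2.1 (add (q4 implies not q4), not (not q4 and (q3 implies q4))):
        not (q1 iff (not q1 and q4)): β-rule — branch into q1, not (not q1 and q4)  //  not q1, (not q1 and q4).
          branch 2.1.1 (add q1, not (not q1 and q4)):
            (q4 implies not q4): β-rule — branch into not q4  //  not q4.
              branch 2.1.1.1 (add not q4):
                × closes — contains both q4 and not q4.
              branch 2.1.1.2 (add not q4):
                × closes — contains both q4 and not q4.
          branch 2.1.2 (add not q1, (not q1 and q4)):
            (not q1 and q4): α-rule — add not q1, q4.
            (q4 implies not q4): β-rule — branch into not q4  //  not q4.
              branch 2.1.2.1 (add not q4):
                × closes — contains both q4 and not q4.
              branch 2.1.2.2 (add not q4):
                × closes — contains both q4 and not q4.
      branch 2.2 (add not (q4 implies not q4), (not q4 and (q3 implies q4))):
        not (q4 implies not q4): α-rule — add q4, not not q4.
        (not q4 and (q3 implies q4)): α-rule — add not q4, (q3 implies q4).
        × closes — contains both q4 and not q4.
10 branches closed, 4 open.
Each open branch fixes some atoms; the unmentioned ones are free. Counting distinct full assignments: branch {q1=0, q4=0} (q3, q2) contributes 4 new; branch {q3=1, q4=0} (q1, q2) contributes 2 new; branch {q3=0, q4=0} (q1, q2) contributes 2 new; branch {q3=0, q4=0} (q1, q2) contributes 0 new. Total: 8.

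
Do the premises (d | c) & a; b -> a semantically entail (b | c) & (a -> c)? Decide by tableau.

No

Initial set: {((d | c) & a); (b -> a); ~((b | c) & (a -> c))}.
((d | c) & a): α-rule — add (d | c), a.
(b -> a): β-rule — branch into ~b  //  a.
  branch 1 (add ~b):
    ~((b | c) & (a -> c)): β-rule — branch into ~(b | c)  //  ~(a -> c).
      branch 1.1 (add ~(b | c)):
        ~(b | c): α-rule — add ~b, ~c.
        (d | c): β-rule — branch into d  //  c.
          branch 1.1.1 (add d):
            ○ open, literals {a=T, b=F, c=F, d=T}.
          branch 1.1.2 (add c):
            × closes — contains both c and ~c.
      branch 1.2 (add ~(a -> c)):
        ~(a -> c): α-rule — add a, ~c.
        (d | c): β-rule — branch into d  //  c.
          branch 1.2.1 (add d):
            ○ open, literals {a=T, b=F, c=F, d=T}.
          branch 1.2.2 (add c):
            × closes — contains both c and ~c.
  branch 2 (add a):
    ~((b | c) & (a -> c)): β-rule — branch into ~(b | c)  //  ~(a -> c).
      branch 2.1 (add ~(b | c)):
        ~(b | c): α-rule — add ~b, ~c.
        (d | c): β-rule — branch into d  //  c.
          branch 2.1.1 (add d):
            ○ open, literals {a=T, b=F, c=F, d=T}.
          branch 2.1.2 (add c):
            × closes — contains both c and ~c.
      branch 2.2 (add ~(a -> c)):
        ~(a -> c): α-rule — add a, ~c.
        (d | c): β-rule — branch into d  //  c.
          branch 2.2.1 (add d):
            ○ open, literals {a=T, c=F, d=T}.
          branch 2.2.2 (add c):
            × closes — contains both c and ~c.
4 branches closed, 4 open.
An open branch gives a countermodel: a=T, b=F, c=F, d=T (unmentioned atoms arbitrary); the premises hold there but the conclusion fails.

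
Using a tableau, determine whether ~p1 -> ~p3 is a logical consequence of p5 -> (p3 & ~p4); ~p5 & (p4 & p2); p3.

Initial set: {(p5 -> (p3 & ~p4)); (~p5 & (p4 & p2)); p3; ~(~p1 -> ~p3)}.
(~p5 & (p4 & p2)): α-rule — add ~p5, (p4 & p2).
~(~p1 -> ~p3): α-rule — add ~p1, ~~p3.
(p4 & p2): α-rule — add p4, p2.
(p5 -> (p3 & ~p4)): β-rule — branch into ~p5  //  (p3 & ~p4).
  branch 1 (add ~p5):
    ○ open, literals {p1=0, p2=1, p3=1, p4=1, p5=0}.
  branch 2 (add (p3 & ~p4)):
    (p3 & ~p4): α-rule — add p3, ~p4.
    × closes — contains both p4 and ~p4.
1 branch closed, 1 open.
An open branch gives a countermodel: p1=0, p2=1, p3=1, p4=1, p5=0 (unmentioned atoms arbitrary); the premises hold there but the conclusion fails.

No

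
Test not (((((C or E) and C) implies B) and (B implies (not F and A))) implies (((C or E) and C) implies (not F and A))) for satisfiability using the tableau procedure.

Initial set: {not (((((C or E) and C) implies B) and (B implies (not F and A))) implies (((C or E) and C) implies (not F and A)))}.
not (((((C or E) and C) implies B) and (B implies (not F and A))) implies (((C or E) and C) implies (not F and A))): α-rule — add ((((C or E) and C) implies B) and (B implies (not F and A))), not (((C or E) and C) implies (not F and A)).
((((C or E) and C) implies B) and (B implies (not F and A))): α-rule — add (((C or E) and C) implies B), (B implies (not F and A)).
not (((C or E) and C) implies (not F and A)): α-rule — add ((C or E) and C), not (not F and A).
((C or E) and C): α-rule — add (C or E), C.
(((C or E) and C) implies B): β-rule — branch into not ((C or E) and C)  //  B.
  branch 1 (add not ((C or E) and C)):
    (B implies (not F and A)): β-rule — branch into not B  //  (not F and A).
      branch 1.1 (add not B):
        not (not F and A): β-rule — branch into not not F  //  not A.
          branch 1.1.1 (add not not F):
            (C or E): β-rule — branch into C  //  E.
              branch 1.1.1.1 (add C):
                not ((C or E) and C): β-rule — branch into not (C or E)  //  not C.
                  branch 1.1.1.1.1 (add not (C or E)):
                    not (C or E): α-rule — add not C, not E.
                    × closes — contains both C and not C.
                  branch 1.1.1.1.2 (add not C):
                    × closes — contains both C and not C.
              branch 1.1.1.2 (add E):
                not ((C or E) and C): β-rule — branch into not (C or E)  //  not C.
                  branch 1.1.1.2.1 (add not (C or E)):
                    not (C or E): α-rule — add not C, not E.
                    × closes — contains both C and not C.
                  branch 1.1.1.2.2 (add not C):
                    × closes — contains both C and not C.
          branch 1.1.2 (add not A):
            (C or E): β-rule — branch into C  //  E.
              branch 1.1.2.1 (add C):
                not ((C or E) and C): β-rule — branch into not (C or E)  //  not C.
                  branch 1.1.2.1.1 (add not (C or E)):
                    not (C or E): α-rule — add not C, not E.
                    × closes — contains both C and not C.
                  branch 1.1.2.1.2 (add not C):
                    × closes — contains both C and not C.
              branch 1.1.2.2 (add E):
                not ((C or E) and C): β-rule — branch into not (C or E)  //  not C.
                  branch 1.1.2.2.1 (add not (C or E)):
                    not (C or E): α-rule — add not C, not E.
                    × closes — contains both C and not C.
                  branch 1.1.2.2.2 (add not C):
                    × closes — contains both C and not C.
      branch 1.2 (add (not F and A)):
        (not F and A): α-rule — add not F, A.
        not (not F and A): β-rule — branch into not not F  //  not A.
          branch 1.2.1 (add not not F):
            × closes — contains both F and not F.
          branch 1.2.2 (add not A):
            × closes — contains both A and not A.
  branch 2 (add B):
    (B implies (not F and A)): β-rule — branch into not B  //  (not F and A).
      branch 2.1 (add not B):
        × closes — contains both B and not B.
      branch 2.2 (add (not F and A)):
        (not F and A): α-rule — add not F, A.
        not (not F and A): β-rule — branch into not not F  //  not A.
          branch 2.2.1 (add not not F):
            × closes — contains both F and not F.
          branch 2.2.2 (add not A):
            × closes — contains both A and not A.
All 13 branches close.
Every branch closed; the formula is unsatisfiable.

Unsatisfiable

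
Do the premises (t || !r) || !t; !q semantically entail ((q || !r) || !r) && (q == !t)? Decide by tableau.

No

Initial set: {T ((t || !r) || !t); T !q; F (((q || !r) || !r) && (q == !t))}.
T ((t || !r) || !t): β-rule — branch into T (t || !r)  //  T !t.
  branch 1 (add T (t || !r)):
    F (((q || !r) || !r) && (q == !t)): β-rule — branch into F ((q || !r) || !r)  //  F (q == !t).
      branch 1.1 (add F ((q || !r) || !r)):
        F ((q || !r) || !r): α-rule — add F (q || !r), F !r.
        F (q || !r): α-rule — add F q, F !r.
        T (t || !r): β-rule — branch into T t  //  T !r.
          branch 1.1.1 (add T t):
            ○ open, literals {q=F, r=T, t=T}.
          branch 1.1.2 (add T !r):
            × closes — contains both r and !r.
      branch 1.2 (add F (q == !t)):
        T (t || !r): β-rule — branch into T t  //  T !r.
          branch 1.2.1 (add T t):
            F (q == !t): β-rule — branch into T q, F !t  //  F q, T !t.
              branch 1.2.1.1 (add T q, F !t):
                × closes — contains both q and !q.
              branch 1.2.1.2 (add F q, T !t):
                × closes — contains both t and !t.
          branch 1.2.2 (add T !r):
            F (q == !t): β-rule — branch into T q, F !t  //  F q, T !t.
              branch 1.2.2.1 (add T q, F !t):
                × closes — contains both q and !q.
              branch 1.2.2.2 (add F q, T !t):
                ○ open, literals {q=F, r=F, t=F}.
  branch 2 (add T !t):
    F (((q || !r) || !r) && (q == !t)): β-rule — branch into F ((q || !r) || !r)  //  F (q == !t).
      branch 2.1 (add F ((q || !r) || !r)):
        F ((q || !r) || !r): α-rule — add F (q || !r), F !r.
        F (q || !r): α-rule — add F q, F !r.
        ○ open, literals {q=F, r=T, t=F}.
      branch 2.2 (add F (q == !t)):
        F (q == !t): β-rule — branch into T q, F !t  //  F q, T !t.
          branch 2.2.1 (add T q, F !t):
            × closes — contains both q and !q.
          branch 2.2.2 (add F q, T !t):
            ○ open, literals {q=F, t=F}.
5 branches closed, 4 open.
An open branch gives a countermodel: q=F, r=T, t=T (unmentioned atoms arbitrary); the premises hold there but the conclusion fails.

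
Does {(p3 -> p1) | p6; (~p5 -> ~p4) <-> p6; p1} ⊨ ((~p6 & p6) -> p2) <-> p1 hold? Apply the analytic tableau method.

Yes

Initial set: {((p3 -> p1) | p6); ((~p5 -> ~p4) <-> p6); p1; ~(((~p6 & p6) -> p2) <-> p1)}.
((p3 -> p1) | p6): β-rule — branch into (p3 -> p1)  //  p6.
  branch 1 (add (p3 -> p1)):
    ((~p5 -> ~p4) <-> p6): β-rule — branch into (~p5 -> ~p4), p6  //  ~(~p5 -> ~p4), ~p6.
      branch 1.1 (add (~p5 -> ~p4), p6):
        ~(((~p6 & p6) -> p2) <-> p1): β-rule — branch into ((~p6 & p6) -> p2), ~p1  //  ~((~p6 & p6) -> p2), p1.
          branch 1.1.1 (add ((~p6 & p6) -> p2), ~p1):
            × closes — contains both p1 and ~p1.
          branch 1.1.2 (add ~((~p6 & p6) -> p2), p1):
            ~((~p6 & p6) -> p2): α-rule — add (~p6 & p6), ~p2.
            (~p6 & p6): α-rule — add ~p6, p6.
            × closes — contains both p6 and ~p6.
      branch 1.2 (add ~(~p5 -> ~p4), ~p6):
        ~(~p5 -> ~p4): α-rule — add ~p5, ~~p4.
        ~(((~p6 & p6) -> p2) <-> p1): β-rule — branch into ((~p6 & p6) -> p2), ~p1  //  ~((~p6 & p6) -> p2), p1.
          branch 1.2.1 (add ((~p6 & p6) -> p2), ~p1):
            × closes — contains both p1 and ~p1.
          branch 1.2.2 (add ~((~p6 & p6) -> p2), p1):
            ~((~p6 & p6) -> p2): α-rule — add (~p6 & p6), ~p2.
            (~p6 & p6): α-rule — add ~p6, p6.
            × closes — contains both p6 and ~p6.
  branch 2 (add p6):
    ((~p5 -> ~p4) <-> p6): β-rule — branch into (~p5 -> ~p4), p6  //  ~(~p5 -> ~p4), ~p6.
      branch 2.1 (add (~p5 -> ~p4), p6):
        ~(((~p6 & p6) -> p2) <-> p1): β-rule — branch into ((~p6 & p6) -> p2), ~p1  //  ~((~p6 & p6) -> p2), p1.
          branch 2.1.1 (add ((~p6 & p6) -> p2), ~p1):
            × closes — contains both p1 and ~p1.
          branch 2.1.2 (add ~((~p6 & p6) -> p2), p1):
            ~((~p6 & p6) -> p2): α-rule — add (~p6 & p6), ~p2.
            (~p6 & p6): α-rule — add ~p6, p6.
            × closes — contains both p6 and ~p6.
      branch 2.2 (add ~(~p5 -> ~p4), ~p6):
        × closes — contains both p6 and ~p6.
All 7 branches close.
Every branch closed, so the premises entail the conclusion.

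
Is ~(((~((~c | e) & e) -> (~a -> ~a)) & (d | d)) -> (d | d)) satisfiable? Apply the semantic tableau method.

Initial set: {~(((~((~c | e) & e) -> (~a -> ~a)) & (d | d)) -> (d | d))}.
~(((~((~c | e) & e) -> (~a -> ~a)) & (d | d)) -> (d | d)): α-rule — add ((~((~c | e) & e) -> (~a -> ~a)) & (d | d)), ~(d | d).
((~((~c | e) & e) -> (~a -> ~a)) & (d | d)): α-rule — add (~((~c | e) & e) -> (~a -> ~a)), (d | d).
~(d | d): α-rule — add ~d, ~d.
(~((~c | e) & e) -> (~a -> ~a)): β-rule — branch into ~~((~c | e) & e)  //  (~a -> ~a).
  branch 1 (add ~~((~c | e) & e)):
    ~~((~c | e) & e): α-rule — add (~c | e), e.
    (d | d): β-rule — branch into d  //  d.
      branch 1.1 (add d):
        × closes — contains both d and ~d.
      branch 1.2 (add d):
        × closes — contains both d and ~d.
  branch 2 (add (~a -> ~a)):
    (d | d): β-rule — branch into d  //  d.
      branch 2.1 (add d):
        × closes — contains both d and ~d.
      branch 2.2 (add d):
        × closes — contains both d and ~d.
All 4 branches close.
Every branch closed; the formula is unsatisfiable.

Unsatisfiable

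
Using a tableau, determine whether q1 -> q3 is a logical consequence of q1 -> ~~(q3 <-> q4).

No

Initial set: {(q1 -> ~~(q3 <-> q4)); ~(q1 -> q3)}.
~(q1 -> q3): α-rule — add q1, ~q3.
(q1 -> ~~(q3 <-> q4)): β-rule — branch into ~q1  //  ~~(q3 <-> q4).
  branch 1 (add ~q1):
    × closes — contains both q1 and ~q1.
  branch 2 (add ~~(q3 <-> q4)):
    ~~(q3 <-> q4): drop double negation, giving (q3 <-> q4).
    (q3 <-> q4): β-rule — branch into q3, q4  //  ~q3, ~q4.
      branch 2.1 (add q3, q4):
        × closes — contains both q3 and ~q3.
      branch 2.2 (add ~q3, ~q4):
        ○ open, literals {q1=true, q3=false, q4=false}.
2 branches closed, 1 open.
An open branch gives a countermodel: q1=true, q3=false, q4=false (unmentioned atoms arbitrary); the premises hold there but the conclusion fails.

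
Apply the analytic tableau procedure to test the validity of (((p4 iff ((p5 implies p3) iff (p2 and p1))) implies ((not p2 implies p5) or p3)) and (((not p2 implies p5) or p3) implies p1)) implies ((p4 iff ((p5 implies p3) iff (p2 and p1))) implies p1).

Valid

Assume the negation and expand:
Initial set: {not ((((p4 iff ((p5 implies p3) iff (p2 and p1))) implies ((not p2 implies p5) or p3)) and (((not p2 implies p5) or p3) implies p1)) implies ((p4 iff ((p5 implies p3) iff (p2 and p1))) implies p1))}.
not ((((p4 iff ((p5 implies p3) iff (p2 and p1))) implies ((not p2 implies p5) or p3)) and (((not p2 implies p5) or p3) implies p1)) implies ((p4 iff ((p5 implies p3) iff (p2 and p1))) implies p1)): α-rule — add (((p4 iff ((p5 implies p3) iff (p2 and p1))) implies ((not p2 implies p5) or p3)) and (((not p2 implies p5) or p3) implies p1)), not ((p4 iff ((p5 implies p3) iff (p2 and p1))) implies p1).
(((p4 iff ((p5 implies p3) iff (p2 and p1))) implies ((not p2 implies p5) or p3)) and (((not p2 implies p5) or p3) implies p1)): α-rule — add ((p4 iff ((p5 implies p3) iff (p2 and p1))) implies ((not p2 implies p5) or p3)), (((not p2 implies p5) or p3) implies p1).
not ((p4 iff ((p5 implies p3) iff (p2 and p1))) implies p1): α-rule — add (p4 iff ((p5 implies p3) iff (p2 and p1))), not p1.
((p4 iff ((p5 implies p3) iff (p2 and p1))) implies ((not p2 implies p5) or p3)): β-rule — branch into not (p4 iff ((p5 implies p3) iff (p2 and p1)))  //  ((not p2 implies p5) or p3).
  branch 1 (add not (p4 iff ((p5 implies p3) iff (p2 and p1)))):
    (((not p2 implies p5) or p3) implies p1): β-rule — branch into not ((not p2 implies p5) or p3)  //  p1.
      branch 1.1 (add not ((not p2 implies p5) or p3)):
        not ((not p2 implies p5) or p3): α-rule — add not (not p2 implies p5), not p3.
        not (not p2 implies p5): α-rule — add not p2, not p5.
        (p4 iff ((p5 implies p3) iff (p2 and p1))): β-rule — branch into p4, ((p5 implies p3) iff (p2 and p1))  //  not p4, not ((p5 implies p3) iff (p2 and p1)).
          branch 1.1.1 (add p4, ((p5 implies p3) iff (p2 and p1))):
            not (p4 iff ((p5 implies p3) iff (p2 and p1))): β-rule — branch into p4, not ((p5 implies p3) iff (p2 and p1))  //  not p4, ((p5 implies p3) iff (p2 and p1)).
              branch 1.1.1.1 (add p4, not ((p5 implies p3) iff (p2 and p1))):
                ((p5 implies p3) iff (p2 and p1)): β-rule — branch into (p5 implies p3), (p2 and p1)  //  not (p5 implies p3), not (p2 and p1).
                  branch 1.1.1.1.1 (add (p5 implies p3), (p2 and p1)):
                    (p2 and p1): α-rule — add p2, p1.
                    × closes — contains both p2 and not p2.
                  branch 1.1.1.1.2 (add not (p5 implies p3), not (p2 and p1)):
                    not (p5 implies p3): α-rule — add p5, not p3.
                    × closes — contains both p5 and not p5.
              branch 1.1.1.2 (add not p4, ((p5 implies p3) iff (p2 and p1))):
                × closes — contains both p4 and not p4.
          branch 1.1.2 (add not p4, not ((p5 implies p3) iff (p2 and p1))):
            not (p4 iff ((p5 implies p3) iff (p2 and p1))): β-rule — branch into p4, not ((p5 implies p3) iff (p2 and p1))  //  not p4, ((p5 implies p3) iff (p2 and p1)).
              branch 1.1.2.1 (add p4, not ((p5 implies p3) iff (p2 and p1))):
                × closes — contains both p4 and not p4.
              branch 1.1.2.2 (add not p4, ((p5 implies p3) iff (p2 and p1))):
                not ((p5 implies p3) iff (p2 and p1)): β-rule — branch into (p5 implies p3), not (p2 and p1)  //  not (p5 implies p3), (p2 and p1).
                  branch 1.1.2.2.1 (add (p5 implies p3), not (p2 and p1)):
                    ((p5 implies p3) iff (p2 and p1)): β-rule — branch into (p5 implies p3), (p2 and p1)  //  not (p5 implies p3), not (p2 and p1).
                      branch 1.1.2.2.1.1 (add (p5 implies p3), (p2 and p1)):
                        (p2 and p1): α-rule — add p2, p1.
                        × closes — contains both p2 and not p2.
                      branch 1.1.2.2.1.2 (add not (p5 implies p3), not (p2 and p1)):
                        not (p5 implies p3): α-rule — add p5, not p3.
                        × closes — contains both p5 and not p5.
                  branch 1.1.2.2.2 (add not (p5 implies p3), (p2 and p1)):
                    not (p5 implies p3): α-rule — add p5, not p3.
                    × closes — contains both p5 and not p5.
      branch 1.2 (add p1):
        × closes — contains both p1 and not p1.
  branch 2 (add ((not p2 implies p5) or p3)):
    (((not p2 implies p5) or p3) implies p1): β-rule — branch into not ((not p2 implies p5) or p3)  //  p1.
      branch 2.1 (add not ((not p2 implies p5) or p3)):
        not ((not p2 implies p5) or p3): α-rule — add not (not p2 implies p5), not p3.
        not (not p2 implies p5): α-rule — add not p2, not p5.
        (p4 iff ((p5 implies p3) iff (p2 and p1))): β-rule — branch into p4, ((p5 implies p3) iff (p2 and p1))  //  not p4, not ((p5 implies p3) iff (p2 and p1)).
          branch 2.1.1 (add p4, ((p5 implies p3) iff (p2 and p1))):
            ((not p2 implies p5) or p3): β-rule — branch into (not p2 implies p5)  //  p3.
              branch 2.1.1.1 (add (not p2 implies p5)):
                ((p5 implies p3) iff (p2 and p1)): β-rule — branch into (p5 implies p3), (p2 and p1)  //  not (p5 implies p3), not (p2 and p1).
                  branch 2.1.1.1.1 (add (p5 implies p3), (p2 and p1)):
                    (p2 and p1): α-rule — add p2, p1.
                    × closes — contains both p2 and not p2.
                  branch 2.1.1.1.2 (add not (p5 implies p3), not (p2 and p1)):
                    not (p5 implies p3): α-rule — add p5, not p3.
                    × closes — contains both p5 and not p5.
              branch 2.1.1.2 (add p3):
                × closes — contains both p3 and not p3.
          branch 2.1.2 (add not p4, not ((p5 implies p3) iff (p2 and p1))):
            ((not p2 implies p5) or p3): β-rule — branch into (not p2 implies p5)  //  p3.
              branch 2.1.2.1 (add (not p2 implies p5)):
                not ((p5 implies p3) iff (p2 and p1)): β-rule — branch into (p5 implies p3), not (p2 and p1)  //  not (p5 implies p3), (p2 and p1).
                  branch 2.1.2.1.1 (add (p5 implies p3), not (p2 and p1)):
                    (not p2 implies p5): β-rule — branch into not not p2  //  p5.
                      branch 2.1.2.1.1.1 (add not not p2):
                        × closes — contains both p2 and not p2.
                      branch 2.1.2.1.1.2 (add p5):
                        × closes — contains both p5 and not p5.
                  branch 2.1.2.1.2 (add not (p5 implies p3), (p2 and p1)):
                    not (p5 implies p3): α-rule — add p5, not p3.
                    × closes — contains both p5 and not p5.
              branch 2.1.2.2 (add p3):
                × closes — contains both p3 and not p3.
      branch 2.2 (add p1):
        × closes — contains both p1 and not p1.
All 16 branches close.
Every branch closed, so the negation is unsatisfiable and the formula is valid.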